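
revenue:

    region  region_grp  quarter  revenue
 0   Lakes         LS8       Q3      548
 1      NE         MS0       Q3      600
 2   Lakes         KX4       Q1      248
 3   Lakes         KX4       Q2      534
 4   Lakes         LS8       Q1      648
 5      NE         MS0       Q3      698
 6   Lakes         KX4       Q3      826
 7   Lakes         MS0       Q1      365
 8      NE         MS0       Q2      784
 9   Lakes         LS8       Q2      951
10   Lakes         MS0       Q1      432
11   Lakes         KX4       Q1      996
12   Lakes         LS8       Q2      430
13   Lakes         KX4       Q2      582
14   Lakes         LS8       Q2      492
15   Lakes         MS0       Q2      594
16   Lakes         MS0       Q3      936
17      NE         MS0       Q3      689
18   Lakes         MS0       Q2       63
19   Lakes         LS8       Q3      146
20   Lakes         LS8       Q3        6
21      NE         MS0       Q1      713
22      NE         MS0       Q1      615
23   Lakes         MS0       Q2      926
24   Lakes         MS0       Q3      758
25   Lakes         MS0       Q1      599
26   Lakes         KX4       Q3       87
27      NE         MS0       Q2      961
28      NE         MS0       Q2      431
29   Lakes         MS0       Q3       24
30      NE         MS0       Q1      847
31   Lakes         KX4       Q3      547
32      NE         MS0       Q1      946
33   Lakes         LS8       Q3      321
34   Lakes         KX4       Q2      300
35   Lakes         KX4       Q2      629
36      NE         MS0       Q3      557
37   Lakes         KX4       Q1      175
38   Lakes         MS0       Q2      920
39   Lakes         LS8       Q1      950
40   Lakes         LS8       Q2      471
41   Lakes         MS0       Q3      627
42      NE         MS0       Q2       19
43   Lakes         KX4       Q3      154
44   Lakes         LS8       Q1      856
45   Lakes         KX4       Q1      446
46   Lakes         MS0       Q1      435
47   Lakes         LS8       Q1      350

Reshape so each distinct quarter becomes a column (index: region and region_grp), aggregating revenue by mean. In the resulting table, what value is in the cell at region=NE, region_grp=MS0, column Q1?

Rows with region=NE, region_grp=MS0 and quarter=Q1: revenue values are 713, 615, 847, 946.
(713 + 615 + 847 + 946) / 4 = 780.25.

780.25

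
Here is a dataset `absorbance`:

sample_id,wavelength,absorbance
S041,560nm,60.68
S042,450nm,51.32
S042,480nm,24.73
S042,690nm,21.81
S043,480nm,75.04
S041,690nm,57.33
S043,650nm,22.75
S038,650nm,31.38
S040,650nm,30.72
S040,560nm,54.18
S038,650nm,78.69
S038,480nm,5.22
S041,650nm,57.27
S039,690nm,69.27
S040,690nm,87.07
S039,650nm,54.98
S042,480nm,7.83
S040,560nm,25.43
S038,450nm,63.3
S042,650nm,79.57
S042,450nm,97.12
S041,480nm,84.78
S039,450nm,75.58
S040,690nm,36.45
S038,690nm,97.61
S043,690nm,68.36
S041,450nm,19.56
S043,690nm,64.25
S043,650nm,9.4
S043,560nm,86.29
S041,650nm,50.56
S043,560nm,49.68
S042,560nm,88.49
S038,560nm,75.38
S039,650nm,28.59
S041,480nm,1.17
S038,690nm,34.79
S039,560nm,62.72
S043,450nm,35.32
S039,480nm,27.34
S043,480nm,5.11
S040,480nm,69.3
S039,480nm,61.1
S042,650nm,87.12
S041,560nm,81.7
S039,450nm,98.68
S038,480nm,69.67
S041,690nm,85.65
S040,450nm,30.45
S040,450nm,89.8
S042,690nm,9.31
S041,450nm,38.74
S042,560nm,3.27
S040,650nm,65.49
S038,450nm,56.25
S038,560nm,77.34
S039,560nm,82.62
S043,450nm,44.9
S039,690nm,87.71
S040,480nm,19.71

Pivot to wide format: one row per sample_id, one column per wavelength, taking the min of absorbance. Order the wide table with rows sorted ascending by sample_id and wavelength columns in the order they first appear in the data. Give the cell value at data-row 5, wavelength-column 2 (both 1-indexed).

51.32

With rows sorted ascending by sample_id, row 5 is sample_id=S042. wavelength columns in first-appearance order: 560nm, 450nm, 480nm, 690nm, 650nm; column 2 is 450nm.
Long rows with sample_id=S042, wavelength=450nm: min(51.32, 97.12) = 51.32.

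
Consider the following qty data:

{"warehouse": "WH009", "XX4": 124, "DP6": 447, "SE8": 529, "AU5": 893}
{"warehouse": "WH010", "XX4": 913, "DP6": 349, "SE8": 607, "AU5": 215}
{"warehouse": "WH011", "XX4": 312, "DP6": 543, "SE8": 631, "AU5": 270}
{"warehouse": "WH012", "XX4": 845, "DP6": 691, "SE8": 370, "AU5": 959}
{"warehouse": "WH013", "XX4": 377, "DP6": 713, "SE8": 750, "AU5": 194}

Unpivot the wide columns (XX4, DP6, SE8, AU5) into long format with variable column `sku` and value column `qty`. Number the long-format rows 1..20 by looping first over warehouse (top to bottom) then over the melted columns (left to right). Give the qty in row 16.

20 rows total (5 × 4). Row 16: index ⌊(16-1)/4⌋ = 3 into warehouse → WH012; (16-1) mod 4 = 3 into the melted columns → AU5.
So row 16 is (WH012, AU5, 959); qty = 959.

959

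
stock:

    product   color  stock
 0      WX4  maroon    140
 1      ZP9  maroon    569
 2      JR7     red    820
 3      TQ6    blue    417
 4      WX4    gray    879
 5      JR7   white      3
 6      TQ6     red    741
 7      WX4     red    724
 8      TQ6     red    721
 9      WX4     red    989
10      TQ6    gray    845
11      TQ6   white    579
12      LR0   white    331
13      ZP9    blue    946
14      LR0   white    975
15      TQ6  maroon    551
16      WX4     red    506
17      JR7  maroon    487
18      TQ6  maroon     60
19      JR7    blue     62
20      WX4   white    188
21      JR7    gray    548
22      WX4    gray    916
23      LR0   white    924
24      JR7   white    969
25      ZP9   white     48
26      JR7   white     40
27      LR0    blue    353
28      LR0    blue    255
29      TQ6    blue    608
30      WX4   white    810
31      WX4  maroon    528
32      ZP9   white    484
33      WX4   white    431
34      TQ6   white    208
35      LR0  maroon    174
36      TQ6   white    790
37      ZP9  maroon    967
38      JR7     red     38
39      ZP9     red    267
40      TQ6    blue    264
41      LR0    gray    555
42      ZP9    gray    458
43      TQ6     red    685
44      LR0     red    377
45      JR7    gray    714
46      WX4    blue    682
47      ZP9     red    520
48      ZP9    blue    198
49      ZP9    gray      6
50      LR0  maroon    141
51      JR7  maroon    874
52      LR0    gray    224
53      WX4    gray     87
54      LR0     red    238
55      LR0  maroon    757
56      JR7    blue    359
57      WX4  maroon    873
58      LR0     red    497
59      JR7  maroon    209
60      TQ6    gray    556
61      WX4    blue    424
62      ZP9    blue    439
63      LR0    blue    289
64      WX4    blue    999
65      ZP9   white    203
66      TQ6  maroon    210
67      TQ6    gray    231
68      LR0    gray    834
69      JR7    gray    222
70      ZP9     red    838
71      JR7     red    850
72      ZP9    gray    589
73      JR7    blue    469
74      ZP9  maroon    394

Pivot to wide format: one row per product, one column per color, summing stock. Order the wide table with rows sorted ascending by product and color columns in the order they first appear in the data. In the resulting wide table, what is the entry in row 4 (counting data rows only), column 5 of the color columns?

1429

With rows sorted ascending by product, row 4 is product=WX4. color columns in first-appearance order: maroon, red, blue, gray, white; column 5 is white.
Long rows with product=WX4, color=white: 188 + 810 + 431 = 1429.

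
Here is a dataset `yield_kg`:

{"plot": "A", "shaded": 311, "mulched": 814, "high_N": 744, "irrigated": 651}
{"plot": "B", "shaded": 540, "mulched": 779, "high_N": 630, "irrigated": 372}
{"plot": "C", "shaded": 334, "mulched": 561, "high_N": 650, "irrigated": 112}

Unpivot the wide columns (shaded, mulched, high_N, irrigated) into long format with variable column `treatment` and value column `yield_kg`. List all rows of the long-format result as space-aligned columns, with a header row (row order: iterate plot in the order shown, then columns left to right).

plot  treatment  yield_kg
A     shaded     311     
A     mulched    814     
A     high_N     744     
A     irrigated  651     
B     shaded     540     
B     mulched    779     
B     high_N     630     
B     irrigated  372     
C     shaded     334     
C     mulched    561     
C     high_N     650     
C     irrigated  112     

Each (plot, column) pair becomes one row: 3 × 4 = 12 rows.
For example, (A, shaded) → yield_kg=311.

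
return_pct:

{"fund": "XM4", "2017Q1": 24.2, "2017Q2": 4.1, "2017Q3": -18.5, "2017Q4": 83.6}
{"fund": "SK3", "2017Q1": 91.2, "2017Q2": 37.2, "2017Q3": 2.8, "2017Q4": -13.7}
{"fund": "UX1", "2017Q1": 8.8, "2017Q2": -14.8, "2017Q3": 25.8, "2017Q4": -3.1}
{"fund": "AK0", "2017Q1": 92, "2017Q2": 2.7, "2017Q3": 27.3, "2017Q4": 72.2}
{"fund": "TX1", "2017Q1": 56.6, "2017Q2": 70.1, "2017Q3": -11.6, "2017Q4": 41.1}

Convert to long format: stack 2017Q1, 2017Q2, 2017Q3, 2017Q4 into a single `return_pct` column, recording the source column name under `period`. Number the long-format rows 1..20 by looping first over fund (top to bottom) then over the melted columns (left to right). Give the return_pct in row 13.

92

20 rows total (5 × 4). Row 13: index ⌊(13-1)/4⌋ = 3 into fund → AK0; (13-1) mod 4 = 0 into the melted columns → 2017Q1.
So row 13 is (AK0, 2017Q1, 92); return_pct = 92.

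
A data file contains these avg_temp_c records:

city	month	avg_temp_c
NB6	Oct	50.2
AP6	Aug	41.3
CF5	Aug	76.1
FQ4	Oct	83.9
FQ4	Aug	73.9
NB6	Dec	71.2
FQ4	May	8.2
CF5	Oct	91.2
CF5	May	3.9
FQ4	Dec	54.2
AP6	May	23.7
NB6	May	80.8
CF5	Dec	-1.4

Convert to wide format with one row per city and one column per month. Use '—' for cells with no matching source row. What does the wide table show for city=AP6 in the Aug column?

41.3

The long row with city=AP6, month=Aug has avg_temp_c=41.3.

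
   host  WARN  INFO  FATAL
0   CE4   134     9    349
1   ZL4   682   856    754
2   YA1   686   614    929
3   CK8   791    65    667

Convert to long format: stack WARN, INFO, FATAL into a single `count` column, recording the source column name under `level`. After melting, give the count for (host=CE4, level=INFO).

9

Unpivoting turns each (host, wide-column) pair into one long row.
The wide cell at row CE4, column INFO holds 9, so the long row (CE4, INFO) has count=9.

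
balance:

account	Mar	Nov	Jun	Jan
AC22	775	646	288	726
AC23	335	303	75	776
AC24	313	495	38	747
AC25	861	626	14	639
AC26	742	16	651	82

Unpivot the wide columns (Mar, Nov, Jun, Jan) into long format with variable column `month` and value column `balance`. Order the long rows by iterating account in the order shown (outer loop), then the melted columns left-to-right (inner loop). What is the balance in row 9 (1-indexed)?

313

20 rows total (5 × 4). Row 9: index ⌊(9-1)/4⌋ = 2 into account → AC24; (9-1) mod 4 = 0 into the melted columns → Mar.
So row 9 is (AC24, Mar, 313); balance = 313.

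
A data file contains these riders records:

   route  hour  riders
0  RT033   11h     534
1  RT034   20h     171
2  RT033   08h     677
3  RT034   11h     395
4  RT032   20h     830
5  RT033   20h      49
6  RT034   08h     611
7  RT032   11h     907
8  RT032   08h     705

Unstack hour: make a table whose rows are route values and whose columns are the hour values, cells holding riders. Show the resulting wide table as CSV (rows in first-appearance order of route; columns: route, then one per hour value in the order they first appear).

Columns: route plus the 3 distinct hour values (11h, 20h, 08h).
For example, row RT033 column 11h takes riders=534 from the long row (RT033, 11h).

route,11h,20h,08h
RT033,534,49,677
RT034,395,171,611
RT032,907,830,705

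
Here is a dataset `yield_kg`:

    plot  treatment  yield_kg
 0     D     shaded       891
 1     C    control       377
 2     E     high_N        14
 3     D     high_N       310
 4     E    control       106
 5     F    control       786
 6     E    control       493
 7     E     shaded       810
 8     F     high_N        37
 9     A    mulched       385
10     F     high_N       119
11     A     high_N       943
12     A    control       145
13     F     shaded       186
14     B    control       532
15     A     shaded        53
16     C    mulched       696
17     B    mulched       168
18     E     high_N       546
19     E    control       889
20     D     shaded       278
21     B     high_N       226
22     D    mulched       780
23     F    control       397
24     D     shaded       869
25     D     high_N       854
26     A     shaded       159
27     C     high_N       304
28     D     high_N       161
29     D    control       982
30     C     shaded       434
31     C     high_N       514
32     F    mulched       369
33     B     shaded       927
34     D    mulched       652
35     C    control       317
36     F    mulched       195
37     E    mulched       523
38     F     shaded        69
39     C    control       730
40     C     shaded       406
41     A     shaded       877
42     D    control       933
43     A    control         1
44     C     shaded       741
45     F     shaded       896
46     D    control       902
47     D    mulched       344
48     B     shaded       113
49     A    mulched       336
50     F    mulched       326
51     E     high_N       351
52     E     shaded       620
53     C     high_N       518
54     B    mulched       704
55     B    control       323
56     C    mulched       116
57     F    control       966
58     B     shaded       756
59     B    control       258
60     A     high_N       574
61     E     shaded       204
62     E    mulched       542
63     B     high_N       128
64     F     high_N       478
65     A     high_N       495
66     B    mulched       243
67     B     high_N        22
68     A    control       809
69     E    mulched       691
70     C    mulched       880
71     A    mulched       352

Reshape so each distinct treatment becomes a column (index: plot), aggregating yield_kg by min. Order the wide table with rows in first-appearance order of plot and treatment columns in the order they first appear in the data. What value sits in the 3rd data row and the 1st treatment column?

With rows in first-appearance order of plot, row 3 is plot=E. treatment columns in first-appearance order: shaded, control, high_N, mulched; column 1 is shaded.
Long rows with plot=E, treatment=shaded: min(810, 620, 204) = 204.

204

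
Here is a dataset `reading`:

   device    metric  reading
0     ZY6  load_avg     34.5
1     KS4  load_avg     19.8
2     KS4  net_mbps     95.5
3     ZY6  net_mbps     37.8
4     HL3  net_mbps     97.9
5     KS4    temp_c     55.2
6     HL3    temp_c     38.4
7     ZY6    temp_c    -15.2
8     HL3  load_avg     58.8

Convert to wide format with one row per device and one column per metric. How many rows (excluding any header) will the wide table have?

3 distinct device values → 3 rows.

3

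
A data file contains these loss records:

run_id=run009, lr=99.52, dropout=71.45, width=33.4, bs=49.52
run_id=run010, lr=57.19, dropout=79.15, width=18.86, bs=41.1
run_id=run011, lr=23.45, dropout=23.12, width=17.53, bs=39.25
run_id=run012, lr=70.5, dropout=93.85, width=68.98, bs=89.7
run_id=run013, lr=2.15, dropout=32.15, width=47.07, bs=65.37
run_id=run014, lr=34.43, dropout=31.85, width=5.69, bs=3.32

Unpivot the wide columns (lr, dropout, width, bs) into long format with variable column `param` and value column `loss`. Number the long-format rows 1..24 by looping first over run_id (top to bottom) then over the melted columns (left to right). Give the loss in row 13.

70.5

24 rows total (6 × 4). Row 13: index ⌊(13-1)/4⌋ = 3 into run_id → run012; (13-1) mod 4 = 0 into the melted columns → lr.
So row 13 is (run012, lr, 70.5); loss = 70.5.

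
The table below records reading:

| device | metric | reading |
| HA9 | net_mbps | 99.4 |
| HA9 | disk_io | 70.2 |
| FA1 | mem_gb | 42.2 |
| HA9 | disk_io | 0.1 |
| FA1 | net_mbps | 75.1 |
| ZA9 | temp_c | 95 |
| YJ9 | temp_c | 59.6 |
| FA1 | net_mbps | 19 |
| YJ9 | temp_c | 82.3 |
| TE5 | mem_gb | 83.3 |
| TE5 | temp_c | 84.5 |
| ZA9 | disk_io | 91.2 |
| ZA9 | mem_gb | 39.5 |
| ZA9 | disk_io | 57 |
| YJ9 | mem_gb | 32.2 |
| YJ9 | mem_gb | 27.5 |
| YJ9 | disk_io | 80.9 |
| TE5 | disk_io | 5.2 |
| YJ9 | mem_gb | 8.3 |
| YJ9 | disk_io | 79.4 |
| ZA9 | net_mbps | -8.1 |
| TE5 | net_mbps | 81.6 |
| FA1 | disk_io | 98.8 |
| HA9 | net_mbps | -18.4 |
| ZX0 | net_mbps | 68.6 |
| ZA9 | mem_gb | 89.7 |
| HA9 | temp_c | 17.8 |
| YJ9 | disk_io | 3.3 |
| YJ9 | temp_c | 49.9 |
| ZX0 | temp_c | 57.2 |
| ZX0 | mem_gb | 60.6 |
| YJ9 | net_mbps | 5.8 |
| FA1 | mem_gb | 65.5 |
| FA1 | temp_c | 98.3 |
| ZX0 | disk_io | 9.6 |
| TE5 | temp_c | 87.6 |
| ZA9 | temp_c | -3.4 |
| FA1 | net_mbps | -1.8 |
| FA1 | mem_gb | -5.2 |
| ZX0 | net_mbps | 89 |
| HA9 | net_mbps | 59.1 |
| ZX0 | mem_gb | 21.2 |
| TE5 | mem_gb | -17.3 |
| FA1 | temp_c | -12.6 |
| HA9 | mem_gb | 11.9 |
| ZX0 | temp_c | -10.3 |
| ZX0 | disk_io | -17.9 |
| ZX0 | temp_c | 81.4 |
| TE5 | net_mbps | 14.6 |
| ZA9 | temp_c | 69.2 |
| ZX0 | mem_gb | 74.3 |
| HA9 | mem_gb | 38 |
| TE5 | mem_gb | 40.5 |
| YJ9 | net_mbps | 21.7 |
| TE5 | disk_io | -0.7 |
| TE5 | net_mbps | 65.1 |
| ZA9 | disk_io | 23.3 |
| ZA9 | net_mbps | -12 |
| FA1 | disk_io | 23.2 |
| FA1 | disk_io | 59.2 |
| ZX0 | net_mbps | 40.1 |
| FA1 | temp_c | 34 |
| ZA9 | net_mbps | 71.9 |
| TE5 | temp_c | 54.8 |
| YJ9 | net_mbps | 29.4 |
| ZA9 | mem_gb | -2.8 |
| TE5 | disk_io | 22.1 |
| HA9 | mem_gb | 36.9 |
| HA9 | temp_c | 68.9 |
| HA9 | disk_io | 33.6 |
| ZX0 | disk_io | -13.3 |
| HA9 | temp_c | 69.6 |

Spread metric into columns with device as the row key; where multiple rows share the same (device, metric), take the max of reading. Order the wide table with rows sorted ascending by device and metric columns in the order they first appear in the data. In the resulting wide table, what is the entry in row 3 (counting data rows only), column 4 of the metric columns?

87.6

With rows sorted ascending by device, row 3 is device=TE5. metric columns in first-appearance order: net_mbps, disk_io, mem_gb, temp_c; column 4 is temp_c.
Long rows with device=TE5, metric=temp_c: max(84.5, 87.6, 54.8) = 87.6.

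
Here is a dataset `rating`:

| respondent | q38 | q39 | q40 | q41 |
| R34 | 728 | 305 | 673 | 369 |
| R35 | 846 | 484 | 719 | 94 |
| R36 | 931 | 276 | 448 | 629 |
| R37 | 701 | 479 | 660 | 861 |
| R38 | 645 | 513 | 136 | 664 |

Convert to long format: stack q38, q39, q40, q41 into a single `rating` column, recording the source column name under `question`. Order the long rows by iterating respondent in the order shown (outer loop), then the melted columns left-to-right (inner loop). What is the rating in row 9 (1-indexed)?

931

20 rows total (5 × 4). Row 9: index ⌊(9-1)/4⌋ = 2 into respondent → R36; (9-1) mod 4 = 0 into the melted columns → q38.
So row 9 is (R36, q38, 931); rating = 931.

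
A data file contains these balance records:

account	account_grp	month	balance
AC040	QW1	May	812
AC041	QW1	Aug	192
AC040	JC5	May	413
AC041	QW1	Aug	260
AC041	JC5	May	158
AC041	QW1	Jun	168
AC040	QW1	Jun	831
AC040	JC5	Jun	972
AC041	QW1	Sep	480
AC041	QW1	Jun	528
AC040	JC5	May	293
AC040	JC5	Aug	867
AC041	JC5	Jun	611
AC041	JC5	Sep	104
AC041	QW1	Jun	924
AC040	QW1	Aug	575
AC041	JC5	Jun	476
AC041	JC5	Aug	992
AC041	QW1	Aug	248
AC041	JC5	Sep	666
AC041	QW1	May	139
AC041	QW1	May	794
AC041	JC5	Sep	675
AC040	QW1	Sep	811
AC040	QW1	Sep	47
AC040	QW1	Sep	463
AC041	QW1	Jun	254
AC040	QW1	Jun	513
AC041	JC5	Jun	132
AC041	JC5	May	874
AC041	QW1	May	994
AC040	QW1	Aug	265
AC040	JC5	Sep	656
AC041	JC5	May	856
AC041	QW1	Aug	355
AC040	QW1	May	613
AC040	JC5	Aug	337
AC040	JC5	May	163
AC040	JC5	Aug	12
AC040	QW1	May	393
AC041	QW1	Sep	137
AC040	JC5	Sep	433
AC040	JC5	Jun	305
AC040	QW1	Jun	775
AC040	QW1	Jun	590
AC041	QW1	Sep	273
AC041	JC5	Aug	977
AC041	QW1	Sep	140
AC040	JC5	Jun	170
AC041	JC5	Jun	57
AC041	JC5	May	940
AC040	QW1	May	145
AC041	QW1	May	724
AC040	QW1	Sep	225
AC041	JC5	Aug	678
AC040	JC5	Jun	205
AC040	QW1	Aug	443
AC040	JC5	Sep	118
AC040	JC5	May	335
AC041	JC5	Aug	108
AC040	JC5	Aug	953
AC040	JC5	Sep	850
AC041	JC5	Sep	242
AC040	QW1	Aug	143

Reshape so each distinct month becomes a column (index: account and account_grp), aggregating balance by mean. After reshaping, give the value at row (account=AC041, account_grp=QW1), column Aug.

263.75

Rows with account=AC041, account_grp=QW1 and month=Aug: balance values are 192, 260, 248, 355.
(192 + 260 + 248 + 355) / 4 = 263.75.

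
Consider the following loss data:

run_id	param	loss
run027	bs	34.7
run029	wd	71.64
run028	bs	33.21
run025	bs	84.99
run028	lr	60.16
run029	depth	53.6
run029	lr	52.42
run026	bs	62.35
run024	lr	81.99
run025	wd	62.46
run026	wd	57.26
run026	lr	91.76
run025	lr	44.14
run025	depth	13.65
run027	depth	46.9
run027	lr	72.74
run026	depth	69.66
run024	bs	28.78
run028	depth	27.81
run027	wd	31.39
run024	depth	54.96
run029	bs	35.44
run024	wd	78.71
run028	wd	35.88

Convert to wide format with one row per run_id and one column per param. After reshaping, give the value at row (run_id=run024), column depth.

54.96

Wide layout: rows indexed by run_id, columns are the 4 distinct param values (bs, wd, lr, depth).
Cell (run_id=run024, param=depth) draws from the long row where run_id=run024 and param=depth, which has loss=54.96.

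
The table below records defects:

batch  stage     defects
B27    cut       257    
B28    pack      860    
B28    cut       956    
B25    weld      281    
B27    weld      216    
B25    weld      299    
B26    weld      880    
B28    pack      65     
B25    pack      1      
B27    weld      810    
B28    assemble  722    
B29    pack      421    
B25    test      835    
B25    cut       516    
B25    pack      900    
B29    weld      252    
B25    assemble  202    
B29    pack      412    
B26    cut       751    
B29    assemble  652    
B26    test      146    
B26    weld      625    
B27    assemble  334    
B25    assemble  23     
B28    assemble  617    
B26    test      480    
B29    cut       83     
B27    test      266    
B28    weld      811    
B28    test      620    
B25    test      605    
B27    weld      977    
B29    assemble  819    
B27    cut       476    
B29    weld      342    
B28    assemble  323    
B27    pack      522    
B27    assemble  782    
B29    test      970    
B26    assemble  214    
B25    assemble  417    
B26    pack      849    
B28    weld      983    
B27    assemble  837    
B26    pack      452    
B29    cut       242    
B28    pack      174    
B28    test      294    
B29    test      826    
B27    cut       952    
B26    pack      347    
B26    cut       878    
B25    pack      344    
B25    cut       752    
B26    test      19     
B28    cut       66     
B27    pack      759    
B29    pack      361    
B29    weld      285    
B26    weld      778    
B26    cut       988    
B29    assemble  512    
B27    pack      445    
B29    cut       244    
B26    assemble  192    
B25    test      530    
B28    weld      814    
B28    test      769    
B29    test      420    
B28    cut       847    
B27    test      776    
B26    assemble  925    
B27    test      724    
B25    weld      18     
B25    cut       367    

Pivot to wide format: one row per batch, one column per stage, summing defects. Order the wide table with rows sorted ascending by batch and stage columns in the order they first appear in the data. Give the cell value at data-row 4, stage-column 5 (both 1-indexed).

1683

With rows sorted ascending by batch, row 4 is batch=B28. stage columns in first-appearance order: cut, pack, weld, assemble, test; column 5 is test.
Long rows with batch=B28, stage=test: 620 + 294 + 769 = 1683.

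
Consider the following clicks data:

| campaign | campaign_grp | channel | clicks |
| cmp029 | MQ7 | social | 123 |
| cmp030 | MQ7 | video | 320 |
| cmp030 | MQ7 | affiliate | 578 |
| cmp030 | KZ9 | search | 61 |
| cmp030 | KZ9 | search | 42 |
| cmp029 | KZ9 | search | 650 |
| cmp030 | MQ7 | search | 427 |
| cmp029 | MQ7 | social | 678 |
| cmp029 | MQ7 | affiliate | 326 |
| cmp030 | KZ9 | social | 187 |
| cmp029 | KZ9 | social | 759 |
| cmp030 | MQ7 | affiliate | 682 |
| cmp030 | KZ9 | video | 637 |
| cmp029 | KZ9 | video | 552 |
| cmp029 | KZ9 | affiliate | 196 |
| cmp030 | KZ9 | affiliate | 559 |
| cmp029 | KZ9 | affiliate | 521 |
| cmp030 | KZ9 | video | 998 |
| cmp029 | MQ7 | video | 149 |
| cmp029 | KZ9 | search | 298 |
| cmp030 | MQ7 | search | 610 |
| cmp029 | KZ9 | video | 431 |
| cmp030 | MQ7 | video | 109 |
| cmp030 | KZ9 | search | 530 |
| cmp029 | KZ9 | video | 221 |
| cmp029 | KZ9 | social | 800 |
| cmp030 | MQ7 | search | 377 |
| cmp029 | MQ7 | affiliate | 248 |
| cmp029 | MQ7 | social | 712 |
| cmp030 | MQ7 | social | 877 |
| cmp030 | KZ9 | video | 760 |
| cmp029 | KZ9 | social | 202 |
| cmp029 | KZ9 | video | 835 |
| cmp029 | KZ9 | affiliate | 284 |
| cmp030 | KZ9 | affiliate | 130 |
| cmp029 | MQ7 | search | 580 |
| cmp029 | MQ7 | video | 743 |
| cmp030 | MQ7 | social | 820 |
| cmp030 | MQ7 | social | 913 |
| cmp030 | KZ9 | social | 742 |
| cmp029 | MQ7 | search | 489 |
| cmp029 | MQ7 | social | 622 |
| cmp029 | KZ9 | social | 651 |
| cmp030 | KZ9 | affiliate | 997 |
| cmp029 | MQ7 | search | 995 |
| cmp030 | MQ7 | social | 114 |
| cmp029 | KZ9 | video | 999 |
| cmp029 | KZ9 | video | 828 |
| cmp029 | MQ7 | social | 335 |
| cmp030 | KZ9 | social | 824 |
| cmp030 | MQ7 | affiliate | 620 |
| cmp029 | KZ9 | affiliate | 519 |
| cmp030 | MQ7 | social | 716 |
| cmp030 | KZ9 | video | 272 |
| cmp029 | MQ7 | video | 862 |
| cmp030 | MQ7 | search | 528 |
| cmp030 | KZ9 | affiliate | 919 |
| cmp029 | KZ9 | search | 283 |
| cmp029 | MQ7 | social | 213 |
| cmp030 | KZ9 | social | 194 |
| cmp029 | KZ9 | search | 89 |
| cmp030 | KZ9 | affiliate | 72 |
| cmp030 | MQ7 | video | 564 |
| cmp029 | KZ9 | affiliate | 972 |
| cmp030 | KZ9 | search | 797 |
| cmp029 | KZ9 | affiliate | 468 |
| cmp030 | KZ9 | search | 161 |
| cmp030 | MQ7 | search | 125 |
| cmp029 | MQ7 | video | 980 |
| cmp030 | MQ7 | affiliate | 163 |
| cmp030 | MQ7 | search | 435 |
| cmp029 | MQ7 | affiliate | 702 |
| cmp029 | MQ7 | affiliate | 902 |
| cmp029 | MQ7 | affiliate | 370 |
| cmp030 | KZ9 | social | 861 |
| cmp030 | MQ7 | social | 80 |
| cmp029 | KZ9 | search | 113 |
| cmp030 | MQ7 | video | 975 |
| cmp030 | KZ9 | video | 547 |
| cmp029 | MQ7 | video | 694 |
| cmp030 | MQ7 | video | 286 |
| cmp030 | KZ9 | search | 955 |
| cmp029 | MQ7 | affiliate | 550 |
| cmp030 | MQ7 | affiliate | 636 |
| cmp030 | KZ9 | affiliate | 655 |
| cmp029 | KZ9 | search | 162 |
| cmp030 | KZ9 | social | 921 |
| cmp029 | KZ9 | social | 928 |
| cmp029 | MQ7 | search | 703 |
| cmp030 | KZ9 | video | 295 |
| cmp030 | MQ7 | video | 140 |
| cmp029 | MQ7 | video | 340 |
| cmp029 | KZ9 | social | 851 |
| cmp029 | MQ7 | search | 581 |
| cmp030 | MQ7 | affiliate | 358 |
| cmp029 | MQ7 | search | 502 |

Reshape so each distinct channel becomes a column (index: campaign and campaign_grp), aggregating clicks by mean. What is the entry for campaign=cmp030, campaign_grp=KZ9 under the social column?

621.50

Rows with campaign=cmp030, campaign_grp=KZ9 and channel=social: clicks values are 187, 742, 824, 194, 861, 921.
(187 + 742 + 824 + 194 + 861 + 921) / 6 = 621.50.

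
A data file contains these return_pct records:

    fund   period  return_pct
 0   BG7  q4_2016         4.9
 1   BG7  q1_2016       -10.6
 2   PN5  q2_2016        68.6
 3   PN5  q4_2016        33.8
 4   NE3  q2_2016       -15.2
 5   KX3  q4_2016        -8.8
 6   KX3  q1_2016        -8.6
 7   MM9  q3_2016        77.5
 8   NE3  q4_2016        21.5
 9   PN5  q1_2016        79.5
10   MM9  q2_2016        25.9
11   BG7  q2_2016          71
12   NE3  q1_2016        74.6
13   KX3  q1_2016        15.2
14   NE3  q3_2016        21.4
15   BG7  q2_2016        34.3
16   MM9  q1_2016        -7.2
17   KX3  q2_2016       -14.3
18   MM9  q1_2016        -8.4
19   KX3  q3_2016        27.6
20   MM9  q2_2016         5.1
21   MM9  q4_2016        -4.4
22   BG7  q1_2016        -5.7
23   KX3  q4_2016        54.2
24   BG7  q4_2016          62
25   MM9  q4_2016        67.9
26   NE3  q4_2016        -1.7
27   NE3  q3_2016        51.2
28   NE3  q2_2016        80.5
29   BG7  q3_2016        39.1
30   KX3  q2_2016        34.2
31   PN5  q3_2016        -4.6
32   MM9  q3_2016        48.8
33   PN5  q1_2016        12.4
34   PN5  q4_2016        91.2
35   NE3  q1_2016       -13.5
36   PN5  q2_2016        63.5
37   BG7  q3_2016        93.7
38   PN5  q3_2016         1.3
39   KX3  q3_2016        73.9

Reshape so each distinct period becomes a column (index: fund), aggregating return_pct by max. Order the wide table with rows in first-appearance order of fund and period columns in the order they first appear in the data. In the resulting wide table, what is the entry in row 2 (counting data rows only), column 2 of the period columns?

With rows in first-appearance order of fund, row 2 is fund=PN5. period columns in first-appearance order: q4_2016, q1_2016, q2_2016, q3_2016; column 2 is q1_2016.
Long rows with fund=PN5, period=q1_2016: max(79.5, 12.4) = 79.5.

79.5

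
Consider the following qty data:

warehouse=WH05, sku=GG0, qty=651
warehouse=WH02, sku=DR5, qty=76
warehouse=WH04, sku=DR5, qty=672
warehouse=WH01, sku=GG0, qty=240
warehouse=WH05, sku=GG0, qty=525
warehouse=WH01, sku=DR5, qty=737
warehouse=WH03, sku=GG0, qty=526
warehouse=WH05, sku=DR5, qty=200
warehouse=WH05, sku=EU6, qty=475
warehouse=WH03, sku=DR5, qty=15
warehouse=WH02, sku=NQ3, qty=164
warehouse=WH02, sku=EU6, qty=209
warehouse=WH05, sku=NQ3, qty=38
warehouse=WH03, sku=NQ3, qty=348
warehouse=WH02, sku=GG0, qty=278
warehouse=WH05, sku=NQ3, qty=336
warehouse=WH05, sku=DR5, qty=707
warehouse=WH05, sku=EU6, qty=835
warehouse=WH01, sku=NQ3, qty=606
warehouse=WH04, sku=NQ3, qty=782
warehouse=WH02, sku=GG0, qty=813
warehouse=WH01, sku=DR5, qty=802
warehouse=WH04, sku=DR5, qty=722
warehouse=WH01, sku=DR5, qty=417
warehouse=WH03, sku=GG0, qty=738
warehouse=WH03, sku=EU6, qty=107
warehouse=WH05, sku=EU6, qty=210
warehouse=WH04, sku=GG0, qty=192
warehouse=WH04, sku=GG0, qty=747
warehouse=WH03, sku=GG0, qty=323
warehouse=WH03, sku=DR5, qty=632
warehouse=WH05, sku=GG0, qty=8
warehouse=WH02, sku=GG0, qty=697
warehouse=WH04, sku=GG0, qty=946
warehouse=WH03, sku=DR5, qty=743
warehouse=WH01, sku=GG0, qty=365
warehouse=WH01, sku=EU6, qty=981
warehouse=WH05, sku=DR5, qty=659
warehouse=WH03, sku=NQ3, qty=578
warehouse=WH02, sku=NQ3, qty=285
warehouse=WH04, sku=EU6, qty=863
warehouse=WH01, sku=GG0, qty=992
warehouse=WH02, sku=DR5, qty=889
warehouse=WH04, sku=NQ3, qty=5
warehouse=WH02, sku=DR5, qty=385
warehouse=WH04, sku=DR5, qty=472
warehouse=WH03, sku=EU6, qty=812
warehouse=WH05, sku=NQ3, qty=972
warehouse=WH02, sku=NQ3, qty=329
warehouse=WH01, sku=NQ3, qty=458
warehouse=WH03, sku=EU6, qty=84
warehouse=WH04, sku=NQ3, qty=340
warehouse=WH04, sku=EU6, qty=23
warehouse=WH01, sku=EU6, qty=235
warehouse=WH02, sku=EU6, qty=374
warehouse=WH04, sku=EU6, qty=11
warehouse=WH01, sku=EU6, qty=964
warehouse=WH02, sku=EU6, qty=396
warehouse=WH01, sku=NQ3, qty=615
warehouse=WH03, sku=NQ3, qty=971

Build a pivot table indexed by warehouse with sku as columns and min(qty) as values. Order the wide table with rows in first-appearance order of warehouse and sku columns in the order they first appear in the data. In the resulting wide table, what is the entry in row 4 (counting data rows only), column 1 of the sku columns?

With rows in first-appearance order of warehouse, row 4 is warehouse=WH01. sku columns in first-appearance order: GG0, DR5, EU6, NQ3; column 1 is GG0.
Long rows with warehouse=WH01, sku=GG0: min(240, 365, 992) = 240.

240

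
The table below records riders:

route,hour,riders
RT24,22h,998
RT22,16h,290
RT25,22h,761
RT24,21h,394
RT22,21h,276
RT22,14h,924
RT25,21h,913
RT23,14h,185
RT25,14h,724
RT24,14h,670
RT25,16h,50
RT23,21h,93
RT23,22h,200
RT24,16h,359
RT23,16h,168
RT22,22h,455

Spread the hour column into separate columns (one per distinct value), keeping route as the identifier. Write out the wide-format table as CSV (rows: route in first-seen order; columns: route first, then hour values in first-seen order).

Columns: route plus the 4 distinct hour values (22h, 16h, 21h, 14h).
For example, row RT24 column 22h takes riders=998 from the long row (RT24, 22h).

route,22h,16h,21h,14h
RT24,998,359,394,670
RT22,455,290,276,924
RT25,761,50,913,724
RT23,200,168,93,185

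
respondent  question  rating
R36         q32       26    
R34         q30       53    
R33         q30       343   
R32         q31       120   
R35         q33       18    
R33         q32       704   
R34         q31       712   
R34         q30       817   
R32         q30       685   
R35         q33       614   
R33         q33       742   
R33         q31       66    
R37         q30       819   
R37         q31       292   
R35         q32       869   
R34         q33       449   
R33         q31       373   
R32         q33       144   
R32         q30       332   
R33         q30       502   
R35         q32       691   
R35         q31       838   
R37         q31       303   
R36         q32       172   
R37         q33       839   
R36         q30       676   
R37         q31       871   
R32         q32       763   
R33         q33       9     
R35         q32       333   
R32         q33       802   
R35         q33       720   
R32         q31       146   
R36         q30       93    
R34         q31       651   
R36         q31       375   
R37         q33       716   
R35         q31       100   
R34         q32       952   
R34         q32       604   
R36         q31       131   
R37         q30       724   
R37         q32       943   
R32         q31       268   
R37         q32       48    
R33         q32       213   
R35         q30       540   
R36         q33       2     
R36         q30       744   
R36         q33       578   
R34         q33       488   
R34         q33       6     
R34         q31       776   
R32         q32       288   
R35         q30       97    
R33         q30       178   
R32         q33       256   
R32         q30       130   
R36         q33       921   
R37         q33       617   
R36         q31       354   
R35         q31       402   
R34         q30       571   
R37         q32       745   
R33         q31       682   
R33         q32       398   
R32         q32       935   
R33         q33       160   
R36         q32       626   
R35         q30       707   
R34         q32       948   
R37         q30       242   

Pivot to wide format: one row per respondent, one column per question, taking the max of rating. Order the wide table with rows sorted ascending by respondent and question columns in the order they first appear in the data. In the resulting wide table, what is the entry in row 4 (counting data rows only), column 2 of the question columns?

With rows sorted ascending by respondent, row 4 is respondent=R35. question columns in first-appearance order: q32, q30, q31, q33; column 2 is q30.
Long rows with respondent=R35, question=q30: max(540, 97, 707) = 707.

707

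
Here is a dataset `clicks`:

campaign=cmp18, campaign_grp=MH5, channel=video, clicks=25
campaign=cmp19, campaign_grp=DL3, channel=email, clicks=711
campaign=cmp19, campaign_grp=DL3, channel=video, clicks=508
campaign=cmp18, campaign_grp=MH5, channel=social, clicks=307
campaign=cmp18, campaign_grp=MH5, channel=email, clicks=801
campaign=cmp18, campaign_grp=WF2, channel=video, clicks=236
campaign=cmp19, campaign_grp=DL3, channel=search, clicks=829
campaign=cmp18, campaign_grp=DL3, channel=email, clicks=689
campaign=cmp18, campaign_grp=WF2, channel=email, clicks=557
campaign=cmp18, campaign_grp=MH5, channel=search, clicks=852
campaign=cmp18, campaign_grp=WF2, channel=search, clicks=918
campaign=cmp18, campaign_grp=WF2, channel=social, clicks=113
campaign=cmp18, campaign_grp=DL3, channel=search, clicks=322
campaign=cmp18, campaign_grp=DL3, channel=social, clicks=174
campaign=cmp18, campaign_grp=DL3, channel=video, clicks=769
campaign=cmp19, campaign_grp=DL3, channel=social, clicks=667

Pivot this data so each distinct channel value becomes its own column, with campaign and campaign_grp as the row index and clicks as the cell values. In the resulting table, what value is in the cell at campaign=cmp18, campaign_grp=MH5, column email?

801

Wide layout: rows indexed by campaign and campaign_grp, columns are the 4 distinct channel values (video, email, social, search).
Cell (campaign=cmp18, campaign_grp=MH5, channel=email) draws from the long row where campaign=cmp18, campaign_grp=MH5 and channel=email, which has clicks=801.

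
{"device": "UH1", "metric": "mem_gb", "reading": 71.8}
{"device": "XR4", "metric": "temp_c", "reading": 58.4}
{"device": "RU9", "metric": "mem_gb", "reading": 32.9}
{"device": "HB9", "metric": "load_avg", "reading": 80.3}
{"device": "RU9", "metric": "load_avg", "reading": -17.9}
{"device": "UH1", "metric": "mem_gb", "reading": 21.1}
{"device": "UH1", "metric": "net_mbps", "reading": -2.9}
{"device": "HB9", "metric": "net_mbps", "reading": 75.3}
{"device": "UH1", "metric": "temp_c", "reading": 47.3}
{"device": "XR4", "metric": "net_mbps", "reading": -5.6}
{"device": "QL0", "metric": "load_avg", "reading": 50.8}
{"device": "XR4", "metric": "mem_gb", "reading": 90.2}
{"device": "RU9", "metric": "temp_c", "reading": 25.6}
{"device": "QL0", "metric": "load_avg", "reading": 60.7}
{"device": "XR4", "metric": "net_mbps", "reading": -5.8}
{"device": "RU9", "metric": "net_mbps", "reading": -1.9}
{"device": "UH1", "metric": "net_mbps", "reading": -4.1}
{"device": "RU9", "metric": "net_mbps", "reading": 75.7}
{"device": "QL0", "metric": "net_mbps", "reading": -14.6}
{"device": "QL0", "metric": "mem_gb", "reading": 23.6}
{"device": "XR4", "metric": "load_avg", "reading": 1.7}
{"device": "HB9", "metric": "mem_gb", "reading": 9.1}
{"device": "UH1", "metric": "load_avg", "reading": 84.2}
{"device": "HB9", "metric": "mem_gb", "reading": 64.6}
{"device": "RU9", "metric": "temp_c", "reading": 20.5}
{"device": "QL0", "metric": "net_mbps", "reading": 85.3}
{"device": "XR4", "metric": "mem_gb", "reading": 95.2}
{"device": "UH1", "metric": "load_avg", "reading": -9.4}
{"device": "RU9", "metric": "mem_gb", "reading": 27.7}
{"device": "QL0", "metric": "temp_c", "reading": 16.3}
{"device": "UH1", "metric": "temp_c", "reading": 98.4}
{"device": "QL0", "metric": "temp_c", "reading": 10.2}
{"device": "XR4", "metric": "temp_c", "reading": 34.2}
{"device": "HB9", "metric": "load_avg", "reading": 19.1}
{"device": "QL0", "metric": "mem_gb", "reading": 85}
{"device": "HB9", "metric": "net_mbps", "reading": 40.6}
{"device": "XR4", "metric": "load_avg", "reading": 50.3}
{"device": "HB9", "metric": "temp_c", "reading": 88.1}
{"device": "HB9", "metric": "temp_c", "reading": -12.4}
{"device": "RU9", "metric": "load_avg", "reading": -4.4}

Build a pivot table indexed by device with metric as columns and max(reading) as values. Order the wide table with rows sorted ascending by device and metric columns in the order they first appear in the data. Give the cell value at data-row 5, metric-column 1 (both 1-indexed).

95.2

With rows sorted ascending by device, row 5 is device=XR4. metric columns in first-appearance order: mem_gb, temp_c, load_avg, net_mbps; column 1 is mem_gb.
Long rows with device=XR4, metric=mem_gb: max(90.2, 95.2) = 95.2.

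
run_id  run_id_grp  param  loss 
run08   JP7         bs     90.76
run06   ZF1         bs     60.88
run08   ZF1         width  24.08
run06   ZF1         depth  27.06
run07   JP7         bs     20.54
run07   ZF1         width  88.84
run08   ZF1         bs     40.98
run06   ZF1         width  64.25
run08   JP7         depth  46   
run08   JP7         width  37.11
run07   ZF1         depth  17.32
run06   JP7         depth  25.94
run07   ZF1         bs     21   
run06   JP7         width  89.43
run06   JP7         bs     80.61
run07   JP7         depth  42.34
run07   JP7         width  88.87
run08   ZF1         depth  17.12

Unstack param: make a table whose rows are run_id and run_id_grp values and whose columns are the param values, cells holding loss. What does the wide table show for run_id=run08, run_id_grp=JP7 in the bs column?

90.76

Wide layout: rows indexed by run_id and run_id_grp, columns are the 3 distinct param values (bs, width, depth).
Cell (run_id=run08, run_id_grp=JP7, param=bs) draws from the long row where run_id=run08, run_id_grp=JP7 and param=bs, which has loss=90.76.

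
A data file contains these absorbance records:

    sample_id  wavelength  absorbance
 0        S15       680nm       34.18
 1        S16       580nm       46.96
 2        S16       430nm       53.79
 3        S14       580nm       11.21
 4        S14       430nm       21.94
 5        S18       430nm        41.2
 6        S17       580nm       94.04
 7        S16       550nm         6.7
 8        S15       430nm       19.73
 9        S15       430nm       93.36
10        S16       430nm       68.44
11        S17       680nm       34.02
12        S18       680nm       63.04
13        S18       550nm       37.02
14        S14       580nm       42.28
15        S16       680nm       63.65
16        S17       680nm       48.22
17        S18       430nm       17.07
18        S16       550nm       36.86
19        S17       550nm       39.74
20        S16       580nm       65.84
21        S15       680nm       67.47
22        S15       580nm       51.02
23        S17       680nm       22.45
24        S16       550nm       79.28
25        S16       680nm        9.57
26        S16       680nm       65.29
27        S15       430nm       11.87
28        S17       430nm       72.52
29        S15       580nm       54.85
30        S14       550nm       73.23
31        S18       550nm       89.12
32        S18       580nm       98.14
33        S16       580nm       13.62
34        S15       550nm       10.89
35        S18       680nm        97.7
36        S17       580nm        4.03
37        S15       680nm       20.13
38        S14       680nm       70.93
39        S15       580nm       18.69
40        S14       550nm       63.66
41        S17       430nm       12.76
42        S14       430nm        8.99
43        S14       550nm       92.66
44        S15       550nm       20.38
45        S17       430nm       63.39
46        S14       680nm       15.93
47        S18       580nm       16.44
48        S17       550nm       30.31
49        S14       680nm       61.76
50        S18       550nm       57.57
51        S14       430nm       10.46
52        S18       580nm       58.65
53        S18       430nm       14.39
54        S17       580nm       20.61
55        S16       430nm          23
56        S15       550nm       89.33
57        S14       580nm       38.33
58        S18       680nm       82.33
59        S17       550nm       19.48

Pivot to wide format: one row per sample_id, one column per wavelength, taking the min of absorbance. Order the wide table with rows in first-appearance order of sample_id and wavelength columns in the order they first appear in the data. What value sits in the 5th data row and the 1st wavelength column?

22.45

With rows in first-appearance order of sample_id, row 5 is sample_id=S17. wavelength columns in first-appearance order: 680nm, 580nm, 430nm, 550nm; column 1 is 680nm.
Long rows with sample_id=S17, wavelength=680nm: min(34.02, 48.22, 22.45) = 22.45.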